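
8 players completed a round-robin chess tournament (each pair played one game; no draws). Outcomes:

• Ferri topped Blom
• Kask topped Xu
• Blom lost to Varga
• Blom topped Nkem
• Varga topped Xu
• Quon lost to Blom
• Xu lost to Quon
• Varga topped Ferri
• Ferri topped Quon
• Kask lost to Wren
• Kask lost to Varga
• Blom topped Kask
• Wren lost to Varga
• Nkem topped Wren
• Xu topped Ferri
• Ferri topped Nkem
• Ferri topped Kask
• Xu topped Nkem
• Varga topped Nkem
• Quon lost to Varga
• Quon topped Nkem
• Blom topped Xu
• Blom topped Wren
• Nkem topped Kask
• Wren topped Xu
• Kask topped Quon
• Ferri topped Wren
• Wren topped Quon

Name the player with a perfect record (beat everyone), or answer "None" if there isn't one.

Varga

Varga has 7 wins out of 7 opponents — a perfect record.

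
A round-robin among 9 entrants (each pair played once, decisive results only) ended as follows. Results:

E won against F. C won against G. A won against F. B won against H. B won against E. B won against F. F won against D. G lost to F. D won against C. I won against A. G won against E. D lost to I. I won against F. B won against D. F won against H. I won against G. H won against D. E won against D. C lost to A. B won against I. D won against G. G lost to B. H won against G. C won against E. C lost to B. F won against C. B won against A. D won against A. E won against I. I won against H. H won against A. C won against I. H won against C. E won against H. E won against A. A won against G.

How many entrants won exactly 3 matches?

3

Win totals: A 3, B 8, C 3, D 3, E 5, F 4, G 1, H 4, I 5.
Exactly 3: A, C, D — 3 entrants.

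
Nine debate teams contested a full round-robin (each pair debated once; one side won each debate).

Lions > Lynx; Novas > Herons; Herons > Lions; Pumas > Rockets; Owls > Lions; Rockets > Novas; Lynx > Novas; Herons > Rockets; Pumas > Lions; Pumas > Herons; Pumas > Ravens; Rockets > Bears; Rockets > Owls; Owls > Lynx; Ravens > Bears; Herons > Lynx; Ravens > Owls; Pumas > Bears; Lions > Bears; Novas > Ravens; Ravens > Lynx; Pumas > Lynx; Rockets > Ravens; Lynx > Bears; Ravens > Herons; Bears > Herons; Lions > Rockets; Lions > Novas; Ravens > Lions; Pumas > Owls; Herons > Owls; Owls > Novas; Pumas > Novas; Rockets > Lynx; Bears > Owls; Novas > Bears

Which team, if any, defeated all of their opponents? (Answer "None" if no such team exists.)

Pumas

Pumas has 8 wins out of 8 opponents — a perfect record.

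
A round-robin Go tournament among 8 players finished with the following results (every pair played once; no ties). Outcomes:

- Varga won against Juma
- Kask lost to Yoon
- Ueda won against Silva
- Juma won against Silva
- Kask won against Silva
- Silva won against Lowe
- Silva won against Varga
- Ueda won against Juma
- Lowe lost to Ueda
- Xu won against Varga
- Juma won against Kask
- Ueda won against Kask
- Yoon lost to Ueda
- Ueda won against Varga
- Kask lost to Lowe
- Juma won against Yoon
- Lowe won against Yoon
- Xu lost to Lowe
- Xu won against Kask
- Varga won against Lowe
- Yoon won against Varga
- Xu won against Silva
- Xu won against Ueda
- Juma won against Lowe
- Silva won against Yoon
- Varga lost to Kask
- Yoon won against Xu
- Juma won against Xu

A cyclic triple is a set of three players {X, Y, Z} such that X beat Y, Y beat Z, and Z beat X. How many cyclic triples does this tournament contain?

14

Win totals: Kask 2, Varga 2, Silva 3, Juma 5, Xu 4, Ueda 6, Yoon 3, Lowe 3.
A player with w wins dominates both others in C(w,2) triples; summing gives 1 + 1 + 3 + 10 + 6 + 15 + 3 + 3 = 42 transitive triples.
Total triples C(8,3) = 56, so cyclic triples = 56 − 42 = 14.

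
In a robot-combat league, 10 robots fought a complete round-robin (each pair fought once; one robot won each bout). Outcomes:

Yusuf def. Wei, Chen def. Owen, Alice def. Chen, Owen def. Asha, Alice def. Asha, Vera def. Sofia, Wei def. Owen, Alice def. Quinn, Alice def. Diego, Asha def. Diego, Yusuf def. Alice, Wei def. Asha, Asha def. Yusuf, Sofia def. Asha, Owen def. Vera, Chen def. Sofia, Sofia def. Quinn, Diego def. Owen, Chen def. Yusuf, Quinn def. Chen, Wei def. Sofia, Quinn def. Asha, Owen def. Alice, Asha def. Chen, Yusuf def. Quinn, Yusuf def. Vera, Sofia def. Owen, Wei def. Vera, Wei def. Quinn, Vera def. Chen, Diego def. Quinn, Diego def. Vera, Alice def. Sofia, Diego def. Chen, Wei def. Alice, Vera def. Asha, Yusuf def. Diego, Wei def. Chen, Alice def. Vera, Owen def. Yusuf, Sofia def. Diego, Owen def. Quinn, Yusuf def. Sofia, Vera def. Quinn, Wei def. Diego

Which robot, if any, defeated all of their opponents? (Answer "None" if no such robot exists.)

Highest win total is Wei with 8 (out of 9 possible).
Wei lost to Yusuf, so no robot went undefeated.

None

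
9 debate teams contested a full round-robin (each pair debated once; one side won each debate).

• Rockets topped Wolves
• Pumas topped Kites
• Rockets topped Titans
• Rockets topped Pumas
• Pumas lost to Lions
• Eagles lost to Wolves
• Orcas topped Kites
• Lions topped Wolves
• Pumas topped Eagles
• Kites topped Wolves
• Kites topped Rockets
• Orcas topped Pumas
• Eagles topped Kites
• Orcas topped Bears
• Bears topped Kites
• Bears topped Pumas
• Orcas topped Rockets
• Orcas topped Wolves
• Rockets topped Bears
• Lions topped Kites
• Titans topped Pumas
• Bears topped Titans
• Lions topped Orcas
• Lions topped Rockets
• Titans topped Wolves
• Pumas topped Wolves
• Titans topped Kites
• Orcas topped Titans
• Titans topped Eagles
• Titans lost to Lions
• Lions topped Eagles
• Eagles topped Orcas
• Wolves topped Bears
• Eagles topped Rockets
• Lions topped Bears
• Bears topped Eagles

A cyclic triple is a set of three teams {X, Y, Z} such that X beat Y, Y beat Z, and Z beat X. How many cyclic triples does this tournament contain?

Win totals: Pumas 3, Orcas 6, Lions 8, Bears 4, Kites 2, Wolves 2, Rockets 4, Eagles 3, Titans 4.
A team with w wins dominates both others in C(w,2) triples; summing gives 3 + 15 + 28 + 6 + 1 + 1 + 6 + 3 + 6 = 69 transitive triples.
Total triples C(9,3) = 84, so cyclic triples = 84 − 69 = 15.

15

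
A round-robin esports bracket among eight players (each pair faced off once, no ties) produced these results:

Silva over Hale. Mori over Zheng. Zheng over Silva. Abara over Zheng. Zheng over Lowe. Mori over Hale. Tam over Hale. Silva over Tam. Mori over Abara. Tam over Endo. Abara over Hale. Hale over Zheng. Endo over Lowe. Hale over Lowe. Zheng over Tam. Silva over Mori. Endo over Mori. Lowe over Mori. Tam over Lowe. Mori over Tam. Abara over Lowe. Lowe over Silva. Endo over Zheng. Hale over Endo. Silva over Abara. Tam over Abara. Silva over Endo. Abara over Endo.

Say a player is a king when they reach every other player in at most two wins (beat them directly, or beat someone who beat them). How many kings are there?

Lowe reaches everyone (king).
Abara reaches everyone (king).
Zheng reaches everyone (king).
Tam reaches everyone (king).
Hale cannot reach Abara in two steps.
Mori reaches everyone (king).
Silva reaches everyone (king).
Endo reaches everyone (king).
Kings: Lowe, Abara, Zheng, Tam, Mori, Silva, Endo — 7.

7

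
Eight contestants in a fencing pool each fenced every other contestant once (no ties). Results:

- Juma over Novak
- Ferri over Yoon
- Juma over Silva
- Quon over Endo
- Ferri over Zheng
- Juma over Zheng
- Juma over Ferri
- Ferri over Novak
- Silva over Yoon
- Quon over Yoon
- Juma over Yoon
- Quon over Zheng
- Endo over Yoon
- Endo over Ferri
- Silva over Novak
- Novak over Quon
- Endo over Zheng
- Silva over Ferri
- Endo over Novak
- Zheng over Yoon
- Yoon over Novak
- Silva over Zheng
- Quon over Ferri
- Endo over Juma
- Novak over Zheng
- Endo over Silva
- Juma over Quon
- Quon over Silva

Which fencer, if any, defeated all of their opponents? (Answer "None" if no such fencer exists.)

None

Highest win total is Juma with 6 (out of 7 possible).
Juma lost to Endo, so no fencer went undefeated.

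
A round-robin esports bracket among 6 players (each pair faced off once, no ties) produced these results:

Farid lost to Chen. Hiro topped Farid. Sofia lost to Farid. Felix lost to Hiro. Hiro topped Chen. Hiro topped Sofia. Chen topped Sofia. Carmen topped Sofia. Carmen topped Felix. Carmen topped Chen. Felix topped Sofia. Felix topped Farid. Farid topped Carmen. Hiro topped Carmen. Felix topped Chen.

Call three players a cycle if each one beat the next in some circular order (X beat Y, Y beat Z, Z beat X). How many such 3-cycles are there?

2

Win totals: Felix 3, Sofia 0, Carmen 3, Farid 2, Hiro 5, Chen 2.
A player with w wins dominates both others in C(w,2) triples; summing gives 3 + 0 + 3 + 1 + 10 + 1 = 18 transitive triples.
Total triples C(6,3) = 20, so cyclic triples = 20 − 18 = 2.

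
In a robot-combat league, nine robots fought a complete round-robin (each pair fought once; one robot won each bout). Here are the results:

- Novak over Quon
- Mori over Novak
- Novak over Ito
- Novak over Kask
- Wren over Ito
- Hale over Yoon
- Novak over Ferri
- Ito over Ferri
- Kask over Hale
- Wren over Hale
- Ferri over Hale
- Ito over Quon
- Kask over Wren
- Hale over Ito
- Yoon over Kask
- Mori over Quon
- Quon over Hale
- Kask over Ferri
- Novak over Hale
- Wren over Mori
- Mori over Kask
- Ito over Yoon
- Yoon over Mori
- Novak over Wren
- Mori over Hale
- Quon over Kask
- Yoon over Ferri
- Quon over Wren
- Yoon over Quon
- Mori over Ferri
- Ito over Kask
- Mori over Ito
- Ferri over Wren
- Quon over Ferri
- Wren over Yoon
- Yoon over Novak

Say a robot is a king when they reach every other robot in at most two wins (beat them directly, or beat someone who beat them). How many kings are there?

Quon cannot reach Novak in two steps.
Novak reaches everyone (king).
Mori reaches everyone (king).
Kask cannot reach Quon, Novak in two steps.
Ito reaches everyone (king).
Yoon reaches everyone (king).
Wren reaches everyone (king).
Ferri cannot reach Quon, Novak, Kask in two steps.
Hale cannot reach Wren in two steps.
Kings: Novak, Mori, Ito, Yoon, Wren — 5.

5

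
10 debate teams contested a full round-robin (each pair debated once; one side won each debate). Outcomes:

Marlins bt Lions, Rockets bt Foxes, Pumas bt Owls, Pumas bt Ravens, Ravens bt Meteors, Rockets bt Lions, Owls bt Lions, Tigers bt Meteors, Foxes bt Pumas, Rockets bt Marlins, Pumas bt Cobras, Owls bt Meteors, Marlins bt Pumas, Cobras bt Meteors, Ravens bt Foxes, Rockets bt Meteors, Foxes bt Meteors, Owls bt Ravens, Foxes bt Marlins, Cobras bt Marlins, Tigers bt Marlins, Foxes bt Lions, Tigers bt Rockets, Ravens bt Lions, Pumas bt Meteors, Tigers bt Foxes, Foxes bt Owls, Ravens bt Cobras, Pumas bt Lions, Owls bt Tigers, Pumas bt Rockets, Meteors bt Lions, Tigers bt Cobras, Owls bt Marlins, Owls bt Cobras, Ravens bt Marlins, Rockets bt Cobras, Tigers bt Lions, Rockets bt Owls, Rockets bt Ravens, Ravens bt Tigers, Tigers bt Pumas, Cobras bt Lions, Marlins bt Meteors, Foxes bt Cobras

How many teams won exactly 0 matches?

Win totals: Cobras 3, Pumas 6, Marlins 3, Ravens 6, Meteors 1, Foxes 6, Lions 0, Owls 6, Tigers 7, Rockets 7.
Exactly 0: Lions — 1 team.

1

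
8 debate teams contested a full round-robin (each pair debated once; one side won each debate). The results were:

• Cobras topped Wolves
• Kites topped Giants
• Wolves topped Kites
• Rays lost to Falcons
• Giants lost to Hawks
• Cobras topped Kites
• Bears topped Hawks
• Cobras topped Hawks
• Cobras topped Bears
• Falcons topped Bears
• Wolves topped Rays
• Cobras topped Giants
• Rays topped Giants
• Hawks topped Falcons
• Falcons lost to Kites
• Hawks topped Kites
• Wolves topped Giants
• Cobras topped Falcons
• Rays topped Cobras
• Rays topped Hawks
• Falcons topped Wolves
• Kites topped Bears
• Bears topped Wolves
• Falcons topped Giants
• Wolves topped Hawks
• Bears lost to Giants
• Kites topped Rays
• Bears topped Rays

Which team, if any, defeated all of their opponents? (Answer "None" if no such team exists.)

Highest win total is Cobras with 6 (out of 7 possible).
Cobras lost to Rays, so no team went undefeated.

None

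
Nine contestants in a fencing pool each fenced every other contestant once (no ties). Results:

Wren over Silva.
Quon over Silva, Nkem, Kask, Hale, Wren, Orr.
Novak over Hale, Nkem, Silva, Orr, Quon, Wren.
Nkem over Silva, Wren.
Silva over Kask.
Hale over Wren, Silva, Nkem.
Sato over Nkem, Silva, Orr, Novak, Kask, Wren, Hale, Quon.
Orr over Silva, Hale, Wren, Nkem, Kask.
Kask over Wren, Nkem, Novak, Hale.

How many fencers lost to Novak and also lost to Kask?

3

Novak beat: Nkem, Orr, Hale, Wren, Quon, Silva.
Kask beat: Nkem, Hale, Wren, Novak.
Both beat: Nkem, Hale, Wren — 3.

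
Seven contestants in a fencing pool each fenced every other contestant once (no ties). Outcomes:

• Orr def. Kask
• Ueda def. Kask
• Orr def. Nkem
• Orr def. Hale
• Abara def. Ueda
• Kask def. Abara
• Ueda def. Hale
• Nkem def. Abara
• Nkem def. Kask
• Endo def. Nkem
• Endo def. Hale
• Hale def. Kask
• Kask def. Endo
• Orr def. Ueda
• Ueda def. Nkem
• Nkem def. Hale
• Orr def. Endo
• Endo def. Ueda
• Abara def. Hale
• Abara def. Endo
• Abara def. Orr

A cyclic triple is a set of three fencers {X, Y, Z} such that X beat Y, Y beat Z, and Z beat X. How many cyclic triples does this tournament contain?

9

Win totals: Kask 2, Endo 3, Ueda 3, Hale 1, Orr 5, Abara 4, Nkem 3.
A fencer with w wins dominates both others in C(w,2) triples; summing gives 1 + 3 + 3 + 0 + 10 + 6 + 3 = 26 transitive triples.
Total triples C(7,3) = 35, so cyclic triples = 35 − 26 = 9.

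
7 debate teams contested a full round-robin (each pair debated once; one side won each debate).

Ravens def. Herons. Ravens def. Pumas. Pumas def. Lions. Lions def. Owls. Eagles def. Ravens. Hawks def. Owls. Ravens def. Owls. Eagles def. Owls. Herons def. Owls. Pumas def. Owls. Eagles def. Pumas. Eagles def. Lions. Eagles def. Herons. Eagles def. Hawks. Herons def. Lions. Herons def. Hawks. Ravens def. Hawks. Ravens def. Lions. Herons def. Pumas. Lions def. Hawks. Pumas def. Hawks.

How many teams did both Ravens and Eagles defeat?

5

Ravens beat: Owls, Herons, Lions, Pumas, Hawks.
Eagles beat: Owls, Herons, Ravens, Lions, Pumas, Hawks.
Both beat: Owls, Herons, Lions, Pumas, Hawks — 5.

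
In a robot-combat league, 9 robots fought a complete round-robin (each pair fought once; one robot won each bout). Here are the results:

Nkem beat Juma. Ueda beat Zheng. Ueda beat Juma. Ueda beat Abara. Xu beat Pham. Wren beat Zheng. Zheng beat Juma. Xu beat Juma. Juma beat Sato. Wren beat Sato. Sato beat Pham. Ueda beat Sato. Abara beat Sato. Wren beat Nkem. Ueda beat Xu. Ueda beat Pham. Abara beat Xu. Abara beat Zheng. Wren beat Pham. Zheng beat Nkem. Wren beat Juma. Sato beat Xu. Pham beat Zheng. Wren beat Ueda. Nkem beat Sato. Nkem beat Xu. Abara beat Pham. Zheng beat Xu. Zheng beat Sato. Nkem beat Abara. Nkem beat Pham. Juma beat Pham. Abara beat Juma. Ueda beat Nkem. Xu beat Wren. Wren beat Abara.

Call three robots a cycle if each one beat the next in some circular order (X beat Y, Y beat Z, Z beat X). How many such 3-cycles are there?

11

Win totals: Ueda 7, Xu 3, Wren 7, Nkem 5, Pham 1, Zheng 4, Juma 2, Sato 2, Abara 5.
A robot with w wins dominates both others in C(w,2) triples; summing gives 21 + 3 + 21 + 10 + 0 + 6 + 1 + 1 + 10 = 73 transitive triples.
Total triples C(9,3) = 84, so cyclic triples = 84 − 73 = 11.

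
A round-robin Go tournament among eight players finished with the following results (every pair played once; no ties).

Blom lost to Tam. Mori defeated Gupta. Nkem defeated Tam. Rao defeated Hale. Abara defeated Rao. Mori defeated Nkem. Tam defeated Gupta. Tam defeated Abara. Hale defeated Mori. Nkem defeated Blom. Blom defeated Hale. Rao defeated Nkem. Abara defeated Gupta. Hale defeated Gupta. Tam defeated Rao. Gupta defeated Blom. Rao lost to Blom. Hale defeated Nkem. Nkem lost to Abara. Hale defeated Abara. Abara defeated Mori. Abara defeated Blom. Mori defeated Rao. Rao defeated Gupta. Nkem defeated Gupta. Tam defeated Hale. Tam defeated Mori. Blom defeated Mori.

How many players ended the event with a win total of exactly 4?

Win totals: Blom 3, Gupta 1, Nkem 3, Hale 4, Tam 6, Mori 3, Abara 5, Rao 3.
Exactly 4: Hale — 1 player.

1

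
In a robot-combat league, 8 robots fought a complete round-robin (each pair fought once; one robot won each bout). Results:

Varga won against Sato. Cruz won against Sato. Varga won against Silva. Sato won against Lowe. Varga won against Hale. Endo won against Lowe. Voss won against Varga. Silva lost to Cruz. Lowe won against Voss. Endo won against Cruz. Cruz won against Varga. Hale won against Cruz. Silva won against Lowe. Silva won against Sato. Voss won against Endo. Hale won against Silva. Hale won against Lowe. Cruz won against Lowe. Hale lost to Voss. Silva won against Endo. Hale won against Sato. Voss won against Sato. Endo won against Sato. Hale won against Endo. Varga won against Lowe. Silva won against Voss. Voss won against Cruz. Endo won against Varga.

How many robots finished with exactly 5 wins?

2

Win totals: Sato 1, Endo 4, Lowe 1, Voss 5, Hale 5, Silva 4, Cruz 4, Varga 4.
Exactly 5: Voss, Hale — 2 robots.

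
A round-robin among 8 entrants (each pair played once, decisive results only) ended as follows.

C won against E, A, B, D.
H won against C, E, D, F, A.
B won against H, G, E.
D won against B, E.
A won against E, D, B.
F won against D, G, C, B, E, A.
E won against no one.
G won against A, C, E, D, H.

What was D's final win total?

2

D's results: beat B, E; lost to A, C, F, G, H.
That is 2 wins.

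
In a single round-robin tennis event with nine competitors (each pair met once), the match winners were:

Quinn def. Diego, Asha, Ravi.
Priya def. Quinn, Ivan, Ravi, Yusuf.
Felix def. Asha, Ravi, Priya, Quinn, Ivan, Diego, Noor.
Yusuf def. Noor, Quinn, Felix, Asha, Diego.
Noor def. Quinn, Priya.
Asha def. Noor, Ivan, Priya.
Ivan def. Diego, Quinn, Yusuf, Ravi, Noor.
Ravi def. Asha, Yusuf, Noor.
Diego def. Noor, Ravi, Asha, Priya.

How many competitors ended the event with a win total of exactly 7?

1

Win totals: Noor 2, Felix 7, Asha 3, Priya 4, Yusuf 5, Diego 4, Ravi 3, Ivan 5, Quinn 3.
Exactly 7: Felix — 1 competitor.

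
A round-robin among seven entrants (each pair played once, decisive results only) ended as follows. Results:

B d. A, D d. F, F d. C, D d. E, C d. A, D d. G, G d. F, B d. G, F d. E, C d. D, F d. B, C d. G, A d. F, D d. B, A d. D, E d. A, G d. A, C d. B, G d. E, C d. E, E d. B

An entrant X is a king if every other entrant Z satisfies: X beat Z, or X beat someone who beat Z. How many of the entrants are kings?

5

A reaches everyone (king).
B cannot reach C in two steps.
C reaches everyone (king).
D reaches everyone (king).
E cannot reach C in two steps.
F reaches everyone (king).
G reaches everyone (king).
Kings: A, C, D, F, G — 5.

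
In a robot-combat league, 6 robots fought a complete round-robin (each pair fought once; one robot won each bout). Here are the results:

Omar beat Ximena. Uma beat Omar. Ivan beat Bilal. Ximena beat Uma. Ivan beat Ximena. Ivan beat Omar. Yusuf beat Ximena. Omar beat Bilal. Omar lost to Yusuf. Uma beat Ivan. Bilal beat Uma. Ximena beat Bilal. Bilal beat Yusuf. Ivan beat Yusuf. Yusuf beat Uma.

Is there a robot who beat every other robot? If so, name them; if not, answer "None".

Highest win total is Ivan with 4 (out of 5 possible).
Ivan lost to Uma, so no robot went undefeated.

None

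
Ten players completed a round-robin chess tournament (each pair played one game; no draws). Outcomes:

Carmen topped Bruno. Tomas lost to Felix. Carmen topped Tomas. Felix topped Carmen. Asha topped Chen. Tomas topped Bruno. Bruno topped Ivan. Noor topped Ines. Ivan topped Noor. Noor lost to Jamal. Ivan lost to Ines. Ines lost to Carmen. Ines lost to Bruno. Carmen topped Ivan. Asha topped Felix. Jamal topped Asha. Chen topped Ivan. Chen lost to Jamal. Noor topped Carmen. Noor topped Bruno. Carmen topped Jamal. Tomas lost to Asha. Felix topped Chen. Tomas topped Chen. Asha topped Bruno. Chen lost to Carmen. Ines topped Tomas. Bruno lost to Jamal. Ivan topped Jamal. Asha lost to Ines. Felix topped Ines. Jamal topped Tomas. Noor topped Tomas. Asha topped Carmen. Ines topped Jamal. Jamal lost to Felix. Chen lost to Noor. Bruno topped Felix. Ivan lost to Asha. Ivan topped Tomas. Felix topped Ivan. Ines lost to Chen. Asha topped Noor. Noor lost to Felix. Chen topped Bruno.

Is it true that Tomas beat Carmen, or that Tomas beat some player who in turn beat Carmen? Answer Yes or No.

No

Tomas did not beat Carmen directly.
Tomas beat Bruno, Chen, but each of them lost to Carmen. No two-step path.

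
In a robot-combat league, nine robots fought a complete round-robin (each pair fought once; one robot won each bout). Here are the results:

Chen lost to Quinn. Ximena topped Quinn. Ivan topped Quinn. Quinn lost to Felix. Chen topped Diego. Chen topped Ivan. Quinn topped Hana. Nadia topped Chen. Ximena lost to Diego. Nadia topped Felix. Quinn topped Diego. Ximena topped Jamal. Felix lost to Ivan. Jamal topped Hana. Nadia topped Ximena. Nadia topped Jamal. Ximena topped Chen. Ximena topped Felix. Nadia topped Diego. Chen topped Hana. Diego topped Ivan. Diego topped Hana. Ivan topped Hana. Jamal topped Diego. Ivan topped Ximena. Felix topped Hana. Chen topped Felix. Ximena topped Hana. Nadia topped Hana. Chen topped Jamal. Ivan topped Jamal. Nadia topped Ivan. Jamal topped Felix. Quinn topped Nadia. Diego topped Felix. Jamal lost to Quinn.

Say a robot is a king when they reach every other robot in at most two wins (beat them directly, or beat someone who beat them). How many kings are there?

Nadia reaches everyone (king).
Ivan reaches everyone (king).
Ximena reaches everyone (king).
Chen cannot reach Nadia in two steps.
Felix cannot reach Ivan, Ximena in two steps.
Quinn reaches everyone (king).
Diego cannot reach Nadia in two steps.
Jamal cannot reach Nadia, Chen in two steps.
Hana cannot reach Nadia, Ivan, Ximena, Chen, Felix, Quinn, Diego, Jamal in two steps.
Kings: Nadia, Ivan, Ximena, Quinn — 4.

4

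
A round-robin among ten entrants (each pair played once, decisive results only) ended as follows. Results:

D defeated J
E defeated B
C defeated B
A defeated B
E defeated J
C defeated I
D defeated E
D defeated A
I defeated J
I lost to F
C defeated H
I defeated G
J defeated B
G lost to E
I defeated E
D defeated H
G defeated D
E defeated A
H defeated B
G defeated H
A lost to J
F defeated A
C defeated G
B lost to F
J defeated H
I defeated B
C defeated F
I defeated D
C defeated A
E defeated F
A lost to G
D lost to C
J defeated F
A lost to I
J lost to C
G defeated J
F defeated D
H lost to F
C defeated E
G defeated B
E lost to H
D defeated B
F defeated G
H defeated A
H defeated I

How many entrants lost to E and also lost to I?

4

E beat: A, B, F, G, J.
I beat: A, B, D, E, G, J.
Both beat: A, B, G, J — 4.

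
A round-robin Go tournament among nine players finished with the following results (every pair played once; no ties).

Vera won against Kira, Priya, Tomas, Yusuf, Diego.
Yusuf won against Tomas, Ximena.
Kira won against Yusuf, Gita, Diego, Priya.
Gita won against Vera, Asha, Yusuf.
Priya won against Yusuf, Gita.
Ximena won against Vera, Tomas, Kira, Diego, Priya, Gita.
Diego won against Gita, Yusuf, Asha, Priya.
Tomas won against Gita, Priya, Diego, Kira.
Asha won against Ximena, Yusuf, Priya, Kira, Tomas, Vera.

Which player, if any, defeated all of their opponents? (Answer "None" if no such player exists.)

None

Highest win total is Ximena with 6 (out of 8 possible).
Ximena lost to Asha, Yusuf, so no player went undefeated.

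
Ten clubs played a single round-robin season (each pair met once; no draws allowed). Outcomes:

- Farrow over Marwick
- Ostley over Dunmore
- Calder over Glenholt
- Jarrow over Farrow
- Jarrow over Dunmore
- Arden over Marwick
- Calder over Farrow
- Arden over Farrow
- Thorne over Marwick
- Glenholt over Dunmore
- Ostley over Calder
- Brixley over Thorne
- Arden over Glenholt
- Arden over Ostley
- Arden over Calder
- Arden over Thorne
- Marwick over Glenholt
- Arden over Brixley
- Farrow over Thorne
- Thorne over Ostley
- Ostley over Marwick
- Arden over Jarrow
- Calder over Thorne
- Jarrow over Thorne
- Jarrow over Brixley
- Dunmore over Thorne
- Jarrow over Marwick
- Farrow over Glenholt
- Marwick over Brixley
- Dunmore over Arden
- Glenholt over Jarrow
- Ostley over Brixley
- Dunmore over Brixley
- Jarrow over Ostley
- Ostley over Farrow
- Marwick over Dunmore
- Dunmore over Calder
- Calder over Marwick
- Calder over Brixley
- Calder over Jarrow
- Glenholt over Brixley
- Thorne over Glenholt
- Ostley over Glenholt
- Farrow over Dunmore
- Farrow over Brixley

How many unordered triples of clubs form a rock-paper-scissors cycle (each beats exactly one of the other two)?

Win totals: Ostley 6, Marwick 3, Thorne 3, Glenholt 3, Brixley 1, Farrow 5, Calder 6, Dunmore 4, Arden 8, Jarrow 6.
A club with w wins dominates both others in C(w,2) triples; summing gives 15 + 3 + 3 + 3 + 0 + 10 + 15 + 6 + 28 + 15 = 98 transitive triples.
Total triples C(10,3) = 120, so cyclic triples = 120 − 98 = 22.

22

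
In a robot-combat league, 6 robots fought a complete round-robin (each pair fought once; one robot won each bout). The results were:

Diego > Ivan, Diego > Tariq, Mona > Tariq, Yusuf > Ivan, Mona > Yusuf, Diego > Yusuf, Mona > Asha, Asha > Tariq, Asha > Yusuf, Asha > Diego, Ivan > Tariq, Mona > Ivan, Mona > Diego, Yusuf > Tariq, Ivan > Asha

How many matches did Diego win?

3

Diego's results: beat Ivan, Yusuf, Tariq; lost to Asha, Mona.
That is 3 wins.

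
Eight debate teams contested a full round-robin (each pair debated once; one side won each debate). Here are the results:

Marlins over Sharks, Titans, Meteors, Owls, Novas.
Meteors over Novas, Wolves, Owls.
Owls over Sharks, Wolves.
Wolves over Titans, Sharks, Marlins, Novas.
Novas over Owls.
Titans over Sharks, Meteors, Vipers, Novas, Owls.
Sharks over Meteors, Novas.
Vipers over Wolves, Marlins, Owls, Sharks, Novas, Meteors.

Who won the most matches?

Vipers

Win totals: Sharks 2, Marlins 5, Vipers 6, Meteors 3, Novas 1, Wolves 4, Titans 5, Owls 2.
Vipers leads with 6 wins (next highest: 5).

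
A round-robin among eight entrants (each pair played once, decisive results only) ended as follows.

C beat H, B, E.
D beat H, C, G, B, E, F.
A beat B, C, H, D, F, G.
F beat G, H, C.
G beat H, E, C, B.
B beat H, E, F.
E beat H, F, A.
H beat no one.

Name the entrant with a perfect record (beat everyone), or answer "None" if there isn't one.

None

Highest win total is D with 6 (out of 7 possible).
D lost to A, so no entrant went undefeated.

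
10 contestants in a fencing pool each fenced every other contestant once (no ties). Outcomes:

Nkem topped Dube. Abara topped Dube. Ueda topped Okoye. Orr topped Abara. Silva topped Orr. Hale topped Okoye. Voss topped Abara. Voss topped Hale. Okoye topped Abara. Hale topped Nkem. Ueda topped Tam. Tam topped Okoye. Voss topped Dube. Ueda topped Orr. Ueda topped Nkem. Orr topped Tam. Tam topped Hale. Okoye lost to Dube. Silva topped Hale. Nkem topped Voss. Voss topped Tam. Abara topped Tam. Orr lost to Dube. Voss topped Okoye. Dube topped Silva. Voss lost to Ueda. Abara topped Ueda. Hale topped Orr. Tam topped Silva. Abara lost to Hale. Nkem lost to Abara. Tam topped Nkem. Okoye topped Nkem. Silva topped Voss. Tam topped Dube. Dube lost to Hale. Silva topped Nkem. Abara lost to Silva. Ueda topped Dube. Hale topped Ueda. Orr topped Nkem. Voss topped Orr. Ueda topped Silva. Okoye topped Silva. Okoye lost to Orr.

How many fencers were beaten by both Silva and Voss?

3

Silva beat: Nkem, Voss, Hale, Orr, Abara.
Voss beat: Dube, Okoye, Tam, Hale, Orr, Abara.
Both beat: Hale, Orr, Abara — 3.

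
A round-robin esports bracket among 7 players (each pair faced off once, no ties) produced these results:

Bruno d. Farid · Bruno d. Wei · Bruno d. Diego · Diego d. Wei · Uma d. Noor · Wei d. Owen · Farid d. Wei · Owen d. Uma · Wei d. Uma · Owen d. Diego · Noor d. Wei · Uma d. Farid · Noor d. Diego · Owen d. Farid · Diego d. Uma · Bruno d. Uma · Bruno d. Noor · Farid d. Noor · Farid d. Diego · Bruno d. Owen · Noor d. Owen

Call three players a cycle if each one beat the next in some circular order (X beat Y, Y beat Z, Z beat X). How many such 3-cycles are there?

Win totals: Owen 3, Diego 2, Noor 3, Farid 3, Bruno 6, Wei 2, Uma 2.
A player with w wins dominates both others in C(w,2) triples; summing gives 3 + 1 + 3 + 3 + 15 + 1 + 1 = 27 transitive triples.
Total triples C(7,3) = 35, so cyclic triples = 35 − 27 = 8.

8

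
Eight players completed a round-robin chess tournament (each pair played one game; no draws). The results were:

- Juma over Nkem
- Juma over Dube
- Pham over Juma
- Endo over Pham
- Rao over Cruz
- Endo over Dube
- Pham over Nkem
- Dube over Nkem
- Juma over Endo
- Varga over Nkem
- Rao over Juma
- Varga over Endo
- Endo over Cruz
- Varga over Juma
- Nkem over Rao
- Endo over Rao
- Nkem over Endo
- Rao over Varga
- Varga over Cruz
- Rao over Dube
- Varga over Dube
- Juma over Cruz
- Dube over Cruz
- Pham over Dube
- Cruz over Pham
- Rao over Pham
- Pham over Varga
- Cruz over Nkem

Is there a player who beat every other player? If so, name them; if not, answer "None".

None

Highest win total is Varga with 5 (out of 7 possible).
Varga lost to Rao, Pham, so no player went undefeated.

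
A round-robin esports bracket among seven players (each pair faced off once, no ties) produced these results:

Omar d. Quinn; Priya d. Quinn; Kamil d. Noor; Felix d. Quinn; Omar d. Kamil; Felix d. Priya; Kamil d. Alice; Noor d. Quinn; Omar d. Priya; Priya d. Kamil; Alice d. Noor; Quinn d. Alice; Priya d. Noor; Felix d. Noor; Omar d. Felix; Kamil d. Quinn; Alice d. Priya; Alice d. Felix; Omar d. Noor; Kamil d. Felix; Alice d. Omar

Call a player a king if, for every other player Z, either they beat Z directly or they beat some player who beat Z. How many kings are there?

3

Priya cannot reach Omar in two steps.
Alice reaches everyone (king).
Kamil reaches everyone (king).
Felix cannot reach Omar in two steps.
Omar reaches everyone (king).
Quinn cannot reach Kamil in two steps.
Noor cannot reach Priya, Kamil, Felix, Omar in two steps.
Kings: Alice, Kamil, Omar — 3.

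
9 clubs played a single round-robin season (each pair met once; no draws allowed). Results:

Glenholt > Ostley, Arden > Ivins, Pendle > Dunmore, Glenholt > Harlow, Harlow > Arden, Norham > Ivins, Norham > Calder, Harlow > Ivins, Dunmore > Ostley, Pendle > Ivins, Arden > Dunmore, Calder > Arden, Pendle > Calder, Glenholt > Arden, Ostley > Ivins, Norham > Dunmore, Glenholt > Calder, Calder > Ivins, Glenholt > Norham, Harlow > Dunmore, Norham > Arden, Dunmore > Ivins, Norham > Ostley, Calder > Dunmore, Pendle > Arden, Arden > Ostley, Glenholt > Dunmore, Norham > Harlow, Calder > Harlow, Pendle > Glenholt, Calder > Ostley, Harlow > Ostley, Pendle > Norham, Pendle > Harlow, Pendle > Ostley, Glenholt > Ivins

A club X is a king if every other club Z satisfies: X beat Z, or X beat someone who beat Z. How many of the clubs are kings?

Ivins cannot reach Ostley, Dunmore, Norham, Harlow, Calder, Glenholt, Pendle, Arden in two steps.
Ostley cannot reach Dunmore, Norham, Harlow, Calder, Glenholt, Pendle, Arden in two steps.
Dunmore cannot reach Norham, Harlow, Calder, Glenholt, Pendle, Arden in two steps.
Norham cannot reach Glenholt, Pendle in two steps.
Harlow cannot reach Norham, Calder, Glenholt, Pendle in two steps.
Calder cannot reach Norham, Glenholt, Pendle in two steps.
Glenholt cannot reach Pendle in two steps.
Pendle reaches everyone (king).
Arden cannot reach Norham, Harlow, Calder, Glenholt, Pendle in two steps.
Kings: Pendle — 1.

1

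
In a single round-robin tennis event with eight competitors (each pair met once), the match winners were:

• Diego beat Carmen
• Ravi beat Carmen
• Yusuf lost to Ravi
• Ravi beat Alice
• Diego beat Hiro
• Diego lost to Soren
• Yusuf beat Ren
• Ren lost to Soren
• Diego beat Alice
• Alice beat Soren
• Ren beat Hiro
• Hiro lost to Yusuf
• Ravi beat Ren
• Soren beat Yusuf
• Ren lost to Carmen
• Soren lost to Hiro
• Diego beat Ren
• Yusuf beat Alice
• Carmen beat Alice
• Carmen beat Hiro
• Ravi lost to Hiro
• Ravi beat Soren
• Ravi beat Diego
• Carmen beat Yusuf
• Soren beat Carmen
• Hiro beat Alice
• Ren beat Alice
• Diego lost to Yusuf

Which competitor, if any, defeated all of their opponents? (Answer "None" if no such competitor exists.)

None

Highest win total is Ravi with 6 (out of 7 possible).
Ravi lost to Hiro, so no competitor went undefeated.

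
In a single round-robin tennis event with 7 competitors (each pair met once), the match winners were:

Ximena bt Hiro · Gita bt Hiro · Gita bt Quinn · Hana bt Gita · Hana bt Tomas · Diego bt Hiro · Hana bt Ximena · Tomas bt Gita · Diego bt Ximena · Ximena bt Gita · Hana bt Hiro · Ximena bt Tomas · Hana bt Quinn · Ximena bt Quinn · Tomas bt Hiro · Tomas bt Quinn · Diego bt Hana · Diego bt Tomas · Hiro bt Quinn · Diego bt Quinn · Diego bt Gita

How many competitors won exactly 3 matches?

Win totals: Tomas 3, Diego 6, Gita 2, Hiro 1, Quinn 0, Hana 5, Ximena 4.
Exactly 3: Tomas — 1 competitor.

1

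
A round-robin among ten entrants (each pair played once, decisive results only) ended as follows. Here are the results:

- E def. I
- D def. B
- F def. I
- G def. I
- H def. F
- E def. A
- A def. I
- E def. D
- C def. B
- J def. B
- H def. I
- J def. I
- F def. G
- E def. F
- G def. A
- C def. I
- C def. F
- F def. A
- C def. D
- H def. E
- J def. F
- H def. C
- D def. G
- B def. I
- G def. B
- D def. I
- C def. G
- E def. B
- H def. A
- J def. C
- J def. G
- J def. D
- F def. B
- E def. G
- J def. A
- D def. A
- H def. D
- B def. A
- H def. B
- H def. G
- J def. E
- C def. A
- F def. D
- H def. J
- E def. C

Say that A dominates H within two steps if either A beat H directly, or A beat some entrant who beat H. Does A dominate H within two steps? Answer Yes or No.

A did not beat H directly.
A beat I, but each of them lost to H. No two-step path.

No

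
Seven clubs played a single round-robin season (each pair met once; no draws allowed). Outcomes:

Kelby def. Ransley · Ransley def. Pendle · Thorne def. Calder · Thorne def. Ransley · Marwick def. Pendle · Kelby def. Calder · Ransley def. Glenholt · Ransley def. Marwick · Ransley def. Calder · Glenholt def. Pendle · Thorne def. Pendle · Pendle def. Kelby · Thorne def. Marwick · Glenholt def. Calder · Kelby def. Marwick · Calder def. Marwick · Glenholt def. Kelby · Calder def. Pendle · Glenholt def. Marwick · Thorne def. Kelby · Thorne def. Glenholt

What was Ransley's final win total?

4

Ransley's results: beat Glenholt, Calder, Pendle, Marwick; lost to Thorne, Kelby.
That is 4 wins.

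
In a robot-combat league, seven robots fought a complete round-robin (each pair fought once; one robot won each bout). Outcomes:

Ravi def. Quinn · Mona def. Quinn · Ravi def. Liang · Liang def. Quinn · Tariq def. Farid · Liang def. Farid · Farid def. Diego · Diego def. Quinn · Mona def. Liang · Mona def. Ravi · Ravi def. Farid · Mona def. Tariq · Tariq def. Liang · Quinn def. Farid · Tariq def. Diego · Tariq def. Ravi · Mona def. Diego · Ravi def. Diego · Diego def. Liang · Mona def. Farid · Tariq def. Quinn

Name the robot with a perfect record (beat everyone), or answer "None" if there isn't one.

Mona has 6 wins out of 6 opponents — a perfect record.

Mona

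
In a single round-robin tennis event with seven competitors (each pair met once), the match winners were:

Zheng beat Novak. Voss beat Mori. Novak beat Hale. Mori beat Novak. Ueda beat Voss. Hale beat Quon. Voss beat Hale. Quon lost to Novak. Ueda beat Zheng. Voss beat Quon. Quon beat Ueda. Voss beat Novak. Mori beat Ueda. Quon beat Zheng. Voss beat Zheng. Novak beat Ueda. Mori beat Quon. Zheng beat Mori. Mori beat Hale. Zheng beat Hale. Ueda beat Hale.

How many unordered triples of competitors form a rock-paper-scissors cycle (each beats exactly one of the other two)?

9

Win totals: Mori 4, Hale 1, Zheng 3, Voss 5, Ueda 3, Novak 3, Quon 2.
A competitor with w wins dominates both others in C(w,2) triples; summing gives 6 + 0 + 3 + 10 + 3 + 3 + 1 = 26 transitive triples.
Total triples C(7,3) = 35, so cyclic triples = 35 − 26 = 9.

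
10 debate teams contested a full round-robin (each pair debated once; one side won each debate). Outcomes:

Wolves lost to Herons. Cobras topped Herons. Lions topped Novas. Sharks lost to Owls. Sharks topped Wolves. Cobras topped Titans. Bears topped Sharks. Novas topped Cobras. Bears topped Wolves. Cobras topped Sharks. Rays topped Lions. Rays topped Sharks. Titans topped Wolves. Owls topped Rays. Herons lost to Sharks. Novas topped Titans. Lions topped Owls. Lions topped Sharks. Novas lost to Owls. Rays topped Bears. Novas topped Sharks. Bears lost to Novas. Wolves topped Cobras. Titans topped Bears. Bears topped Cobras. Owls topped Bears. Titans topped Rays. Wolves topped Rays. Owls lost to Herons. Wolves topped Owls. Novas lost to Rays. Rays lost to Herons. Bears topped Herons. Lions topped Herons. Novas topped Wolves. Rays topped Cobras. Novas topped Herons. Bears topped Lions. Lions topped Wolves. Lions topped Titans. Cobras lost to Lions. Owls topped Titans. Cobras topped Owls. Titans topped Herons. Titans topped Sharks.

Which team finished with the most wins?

Lions

Win totals: Novas 6, Cobras 4, Lions 7, Owls 5, Herons 3, Wolves 3, Sharks 2, Bears 5, Titans 5, Rays 5.
Lions leads with 7 wins (next highest: 6).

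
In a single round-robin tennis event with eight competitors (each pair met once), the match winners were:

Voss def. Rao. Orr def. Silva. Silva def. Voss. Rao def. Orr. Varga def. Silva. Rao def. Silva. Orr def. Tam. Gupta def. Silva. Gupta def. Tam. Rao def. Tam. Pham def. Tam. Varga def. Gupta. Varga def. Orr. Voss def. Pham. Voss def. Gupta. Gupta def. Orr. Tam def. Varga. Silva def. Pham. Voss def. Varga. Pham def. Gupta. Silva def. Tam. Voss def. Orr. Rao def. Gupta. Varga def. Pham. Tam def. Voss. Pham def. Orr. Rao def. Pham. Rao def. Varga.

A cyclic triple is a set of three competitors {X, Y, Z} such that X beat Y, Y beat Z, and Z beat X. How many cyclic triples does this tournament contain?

14

Win totals: Rao 6, Pham 3, Gupta 3, Voss 5, Varga 4, Silva 3, Orr 2, Tam 2.
A competitor with w wins dominates both others in C(w,2) triples; summing gives 15 + 3 + 3 + 10 + 6 + 3 + 1 + 1 = 42 transitive triples.
Total triples C(8,3) = 56, so cyclic triples = 56 − 42 = 14.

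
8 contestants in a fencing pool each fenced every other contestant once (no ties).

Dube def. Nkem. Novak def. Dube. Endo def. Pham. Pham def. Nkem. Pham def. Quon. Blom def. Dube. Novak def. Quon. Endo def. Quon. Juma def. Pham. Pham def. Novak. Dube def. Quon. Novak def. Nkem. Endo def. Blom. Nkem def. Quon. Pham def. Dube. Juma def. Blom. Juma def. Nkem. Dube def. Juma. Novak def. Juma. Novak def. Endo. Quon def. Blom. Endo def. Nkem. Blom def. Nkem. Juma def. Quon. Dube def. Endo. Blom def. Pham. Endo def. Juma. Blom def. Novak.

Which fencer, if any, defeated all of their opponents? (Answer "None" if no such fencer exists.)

None

Highest win total is Novak with 5 (out of 7 possible).
Novak lost to Blom, Pham, so no fencer went undefeated.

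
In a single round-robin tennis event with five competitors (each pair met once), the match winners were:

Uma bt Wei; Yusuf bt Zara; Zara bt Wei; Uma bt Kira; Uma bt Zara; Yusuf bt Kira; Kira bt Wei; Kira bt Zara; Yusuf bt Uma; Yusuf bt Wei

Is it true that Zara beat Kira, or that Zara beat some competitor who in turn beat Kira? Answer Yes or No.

No

Zara did not beat Kira directly.
Zara beat Wei, but each of them lost to Kira. No two-step path.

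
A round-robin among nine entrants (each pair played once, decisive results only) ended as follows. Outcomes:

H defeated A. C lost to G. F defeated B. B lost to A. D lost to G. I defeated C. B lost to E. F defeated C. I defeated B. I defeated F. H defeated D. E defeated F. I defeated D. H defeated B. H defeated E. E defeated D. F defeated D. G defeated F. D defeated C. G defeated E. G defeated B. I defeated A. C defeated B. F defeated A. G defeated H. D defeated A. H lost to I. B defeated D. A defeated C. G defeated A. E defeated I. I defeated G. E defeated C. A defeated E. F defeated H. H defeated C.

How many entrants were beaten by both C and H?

C beat: B.
H beat: A, B, C, D, E.
Both beat: B — 1.

1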